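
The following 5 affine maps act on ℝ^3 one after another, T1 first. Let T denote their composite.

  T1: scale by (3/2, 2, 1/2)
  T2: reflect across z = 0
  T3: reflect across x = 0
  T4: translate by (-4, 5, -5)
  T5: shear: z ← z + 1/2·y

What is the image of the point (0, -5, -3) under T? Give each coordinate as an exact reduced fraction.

T(p) = (-4, -5, -6)

T1 scale by (3/2, 2, 1/2): (0, -5, -3) → (0, -10, -3/2)
T2 reflect across z = 0: (0, -10, -3/2) → (0, -10, 3/2)
T3 reflect across x = 0: (0, -10, 3/2) → (0, -10, 3/2)
T4 translate by (-4, 5, -5): (0, -10, 3/2) → (-4, -5, -7/2)
T5 shear: z ← z + 1/2·y: (-4, -5, -7/2) → (-4, -5, -6)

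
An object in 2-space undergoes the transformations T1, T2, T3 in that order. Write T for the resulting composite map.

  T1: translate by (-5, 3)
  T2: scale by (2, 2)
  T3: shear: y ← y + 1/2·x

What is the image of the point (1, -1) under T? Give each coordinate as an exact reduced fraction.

T1 translate by (-5, 3): (1, -1) → (-4, 2)
T2 scale by (2, 2): (-4, 2) → (-8, 4)
T3 shear: y ← y + 1/2·x: (-8, 4) → (-8, 0)

T(p) = (-8, 0)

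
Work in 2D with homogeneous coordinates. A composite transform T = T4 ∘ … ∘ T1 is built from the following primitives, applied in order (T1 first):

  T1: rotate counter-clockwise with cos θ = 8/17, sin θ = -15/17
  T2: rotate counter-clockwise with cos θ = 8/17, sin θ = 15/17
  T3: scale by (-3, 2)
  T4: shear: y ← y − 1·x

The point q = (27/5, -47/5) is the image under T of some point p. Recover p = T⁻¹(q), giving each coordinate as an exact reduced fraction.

p = (-9/5, -2)

T1 = [8/17 15/17 0; -15/17 8/17 0; 0 0 1]
T2·T1 = [1 0 0; 0 1 0; 0 0 1]
T3·…·T1 = [-3 0 0; 0 2 0; 0 0 1]
T4·…·T1 = [-3 0 0; 3 2 0; 0 0 1]
det M = -6; M⁻¹ = [-1/3 0 0; 1/2 1/2 0; 0 0 1]
M⁻¹ · (27/5, -47/5)ᵀ = (-9/5, -2)ᵀ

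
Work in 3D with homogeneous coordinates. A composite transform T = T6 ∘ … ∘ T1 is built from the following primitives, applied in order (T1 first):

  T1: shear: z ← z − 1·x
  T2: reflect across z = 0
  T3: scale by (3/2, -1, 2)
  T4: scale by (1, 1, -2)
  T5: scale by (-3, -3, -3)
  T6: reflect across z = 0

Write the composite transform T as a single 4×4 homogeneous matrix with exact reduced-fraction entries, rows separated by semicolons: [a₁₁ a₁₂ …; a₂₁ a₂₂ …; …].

T = [-9/2 0 0 0; 0 3 0 0; -12 0 12 0; 0 0 0 1]

T1 = [1 0 0 0; 0 1 0 0; -1 0 1 0; 0 0 0 1]
T2·T1 = [1 0 0 0; 0 1 0 0; 1 0 -1 0; 0 0 0 1]
T3·…·T1 = [3/2 0 0 0; 0 -1 0 0; 2 0 -2 0; 0 0 0 1]
T4·…·T1 = [3/2 0 0 0; 0 -1 0 0; -4 0 4 0; 0 0 0 1]
T5·…·T1 = [-9/2 0 0 0; 0 3 0 0; 12 0 -12 0; 0 0 0 1]
T6·…·T1 = [-9/2 0 0 0; 0 3 0 0; -12 0 12 0; 0 0 0 1]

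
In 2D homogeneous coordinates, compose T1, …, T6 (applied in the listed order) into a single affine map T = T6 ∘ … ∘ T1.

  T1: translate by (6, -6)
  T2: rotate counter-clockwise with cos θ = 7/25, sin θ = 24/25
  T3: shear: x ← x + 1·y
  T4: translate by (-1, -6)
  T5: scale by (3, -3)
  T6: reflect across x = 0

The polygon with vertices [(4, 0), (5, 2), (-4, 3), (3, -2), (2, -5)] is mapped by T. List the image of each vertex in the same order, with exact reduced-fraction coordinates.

image vertices: (-1161/25, -144/25), (-1152/25, -258/25), (-264/25, 369/25), (-234/5, -6/5), (-246/5, 21/5)

T1 translate by (6, -6): (4, 0) → (10, -6); (5, 2) → (11, -4); (-4, 3) → (2, -3); (3, -2) → (9, -8); (2, -5) → (8, -11)
T2 rotate counter-clockwise with cos θ = 7/25, sin θ = 24/25: (10, -6) → (214/25, 198/25); (11, -4) → (173/25, 236/25); (2, -3) → (86/25, 27/25); (9, -8) → (51/5, 32/5); (8, -11) → (64/5, 23/5)
T3 shear: x ← x + 1·y: (214/25, 198/25) → (412/25, 198/25); (173/25, 236/25) → (409/25, 236/25); (86/25, 27/25) → (113/25, 27/25); (51/5, 32/5) → (83/5, 32/5); (64/5, 23/5) → (87/5, 23/5)
T4 translate by (-1, -6): (412/25, 198/25) → (387/25, 48/25); (409/25, 236/25) → (384/25, 86/25); (113/25, 27/25) → (88/25, -123/25); (83/5, 32/5) → (78/5, 2/5); (87/5, 23/5) → (82/5, -7/5)
T5 scale by (3, -3): (387/25, 48/25) → (1161/25, -144/25); (384/25, 86/25) → (1152/25, -258/25); (88/25, -123/25) → (264/25, 369/25); (78/5, 2/5) → (234/5, -6/5); (82/5, -7/5) → (246/5, 21/5)
T6 reflect across x = 0: (1161/25, -144/25) → (-1161/25, -144/25); (1152/25, -258/25) → (-1152/25, -258/25); (264/25, 369/25) → (-264/25, 369/25); (234/5, -6/5) → (-234/5, -6/5); (246/5, 21/5) → (-246/5, 21/5)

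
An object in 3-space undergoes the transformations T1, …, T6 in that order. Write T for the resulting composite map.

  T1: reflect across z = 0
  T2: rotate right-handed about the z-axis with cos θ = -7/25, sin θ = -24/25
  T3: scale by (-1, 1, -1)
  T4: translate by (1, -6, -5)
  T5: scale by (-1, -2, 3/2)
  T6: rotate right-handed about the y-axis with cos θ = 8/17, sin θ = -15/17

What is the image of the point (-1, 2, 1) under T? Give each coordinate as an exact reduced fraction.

T(p) = (498/85, 56/5, -30/17)

T1 reflect across z = 0: (-1, 2, 1) → (-1, 2, -1)
T2 rotate right-handed about the z-axis with cos θ = -7/25, sin θ = -24/25: (-1, 2, -1) → (11/5, 2/5, -1)
T3 scale by (-1, 1, -1): (11/5, 2/5, -1) → (-11/5, 2/5, 1)
T4 translate by (1, -6, -5): (-11/5, 2/5, 1) → (-6/5, -28/5, -4)
T5 scale by (-1, -2, 3/2): (-6/5, -28/5, -4) → (6/5, 56/5, -6)
T6 rotate right-handed about the y-axis with cos θ = 8/17, sin θ = -15/17: (6/5, 56/5, -6) → (498/85, 56/5, -30/17)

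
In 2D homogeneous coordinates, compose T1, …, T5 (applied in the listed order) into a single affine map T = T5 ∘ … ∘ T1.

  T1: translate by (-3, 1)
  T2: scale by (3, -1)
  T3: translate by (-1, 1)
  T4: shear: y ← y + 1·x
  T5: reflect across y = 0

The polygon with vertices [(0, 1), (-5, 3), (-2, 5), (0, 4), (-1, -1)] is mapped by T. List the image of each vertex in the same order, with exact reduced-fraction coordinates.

T1 translate by (-3, 1): (0, 1) → (-3, 2); (-5, 3) → (-8, 4); (-2, 5) → (-5, 6); (0, 4) → (-3, 5); (-1, -1) → (-4, 0)
T2 scale by (3, -1): (-3, 2) → (-9, -2); (-8, 4) → (-24, -4); (-5, 6) → (-15, -6); (-3, 5) → (-9, -5); (-4, 0) → (-12, 0)
T3 translate by (-1, 1): (-9, -2) → (-10, -1); (-24, -4) → (-25, -3); (-15, -6) → (-16, -5); (-9, -5) → (-10, -4); (-12, 0) → (-13, 1)
T4 shear: y ← y + 1·x: (-10, -1) → (-10, -11); (-25, -3) → (-25, -28); (-16, -5) → (-16, -21); (-10, -4) → (-10, -14); (-13, 1) → (-13, -12)
T5 reflect across y = 0: (-10, -11) → (-10, 11); (-25, -28) → (-25, 28); (-16, -21) → (-16, 21); (-10, -14) → (-10, 14); (-13, -12) → (-13, 12)

image vertices: (-10, 11), (-25, 28), (-16, 21), (-10, 14), (-13, 12)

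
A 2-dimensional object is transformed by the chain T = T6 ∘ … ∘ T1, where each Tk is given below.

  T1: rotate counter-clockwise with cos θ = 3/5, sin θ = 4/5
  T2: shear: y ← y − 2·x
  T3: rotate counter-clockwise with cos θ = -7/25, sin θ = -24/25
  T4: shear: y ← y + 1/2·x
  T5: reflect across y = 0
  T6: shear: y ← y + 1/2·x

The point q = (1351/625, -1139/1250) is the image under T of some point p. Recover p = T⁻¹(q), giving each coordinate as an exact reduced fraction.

T1 = [3/5 -4/5 0; 4/5 3/5 0; 0 0 1]
T2·T1 = [3/5 -4/5 0; -2/5 11/5 0; 0 0 1]
T3·…·T1 = [-69/125 292/125 0; -58/125 19/125 0; 0 0 1]
T4·…·T1 = [-69/125 292/125 0; -37/50 33/25 0; 0 0 1]
T5·…·T1 = [-69/125 292/125 0; 37/50 -33/25 0; 0 0 1]
T6·…·T1 = [-69/125 292/125 0; 58/125 -19/125 0; 0 0 1]
det M = -1; M⁻¹ = [19/125 292/125 0; 58/125 69/125 0; 0 0 1]
M⁻¹ · (1351/625, -1139/1250)ᵀ = (-9/5, 1/2)ᵀ

p = (-9/5, 1/2)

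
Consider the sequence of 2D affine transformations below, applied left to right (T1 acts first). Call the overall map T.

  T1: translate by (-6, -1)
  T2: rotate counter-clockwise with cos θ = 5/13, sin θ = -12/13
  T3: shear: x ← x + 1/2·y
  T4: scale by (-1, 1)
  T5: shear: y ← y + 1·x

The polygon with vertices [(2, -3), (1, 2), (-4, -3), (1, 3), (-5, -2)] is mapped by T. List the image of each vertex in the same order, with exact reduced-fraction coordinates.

T1 translate by (-6, -1): (2, -3) → (-4, -4); (1, 2) → (-5, 1); (-4, -3) → (-10, -4); (1, 3) → (-5, 2); (-5, -2) → (-11, -3)
T2 rotate counter-clockwise with cos θ = 5/13, sin θ = -12/13: (-4, -4) → (-68/13, 28/13); (-5, 1) → (-1, 5); (-10, -4) → (-98/13, 100/13); (-5, 2) → (-1/13, 70/13); (-11, -3) → (-7, 9)
T3 shear: x ← x + 1/2·y: (-68/13, 28/13) → (-54/13, 28/13); (-1, 5) → (3/2, 5); (-98/13, 100/13) → (-48/13, 100/13); (-1/13, 70/13) → (34/13, 70/13); (-7, 9) → (-5/2, 9)
T4 scale by (-1, 1): (-54/13, 28/13) → (54/13, 28/13); (3/2, 5) → (-3/2, 5); (-48/13, 100/13) → (48/13, 100/13); (34/13, 70/13) → (-34/13, 70/13); (-5/2, 9) → (5/2, 9)
T5 shear: y ← y + 1·x: (54/13, 28/13) → (54/13, 82/13); (-3/2, 5) → (-3/2, 7/2); (48/13, 100/13) → (48/13, 148/13); (-34/13, 70/13) → (-34/13, 36/13); (5/2, 9) → (5/2, 23/2)

image vertices: (54/13, 82/13), (-3/2, 7/2), (48/13, 148/13), (-34/13, 36/13), (5/2, 23/2)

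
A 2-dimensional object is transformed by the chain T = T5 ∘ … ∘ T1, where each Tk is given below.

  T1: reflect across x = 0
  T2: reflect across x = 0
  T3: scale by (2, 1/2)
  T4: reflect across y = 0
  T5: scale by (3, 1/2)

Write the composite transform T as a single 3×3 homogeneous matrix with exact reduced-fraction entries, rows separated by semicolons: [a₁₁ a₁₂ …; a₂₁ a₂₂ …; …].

T = [6 0 0; 0 -1/4 0; 0 0 1]

T1 = [-1 0 0; 0 1 0; 0 0 1]
T2·T1 = [1 0 0; 0 1 0; 0 0 1]
T3·…·T1 = [2 0 0; 0 1/2 0; 0 0 1]
T4·…·T1 = [2 0 0; 0 -1/2 0; 0 0 1]
T5·…·T1 = [6 0 0; 0 -1/4 0; 0 0 1]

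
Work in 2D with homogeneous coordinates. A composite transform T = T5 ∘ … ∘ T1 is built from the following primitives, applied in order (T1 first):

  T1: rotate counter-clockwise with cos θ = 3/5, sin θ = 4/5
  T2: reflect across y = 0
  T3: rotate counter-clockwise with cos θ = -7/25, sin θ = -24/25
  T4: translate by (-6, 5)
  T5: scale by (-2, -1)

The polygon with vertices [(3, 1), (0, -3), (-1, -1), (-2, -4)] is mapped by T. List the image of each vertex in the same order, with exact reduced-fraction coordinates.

image vertices: (458/25, -122/25), (1236/125, -274/125), (1178/125, -552/125), (136/25, -49/25)

T1 rotate counter-clockwise with cos θ = 3/5, sin θ = 4/5: (3, 1) → (1, 3); (0, -3) → (12/5, -9/5); (-1, -1) → (1/5, -7/5); (-2, -4) → (2, -4)
T2 reflect across y = 0: (1, 3) → (1, -3); (12/5, -9/5) → (12/5, 9/5); (1/5, -7/5) → (1/5, 7/5); (2, -4) → (2, 4)
T3 rotate counter-clockwise with cos θ = -7/25, sin θ = -24/25: (1, -3) → (-79/25, -3/25); (12/5, 9/5) → (132/125, -351/125); (1/5, 7/5) → (161/125, -73/125); (2, 4) → (82/25, -76/25)
T4 translate by (-6, 5): (-79/25, -3/25) → (-229/25, 122/25); (132/125, -351/125) → (-618/125, 274/125); (161/125, -73/125) → (-589/125, 552/125); (82/25, -76/25) → (-68/25, 49/25)
T5 scale by (-2, -1): (-229/25, 122/25) → (458/25, -122/25); (-618/125, 274/125) → (1236/125, -274/125); (-589/125, 552/125) → (1178/125, -552/125); (-68/25, 49/25) → (136/25, -49/25)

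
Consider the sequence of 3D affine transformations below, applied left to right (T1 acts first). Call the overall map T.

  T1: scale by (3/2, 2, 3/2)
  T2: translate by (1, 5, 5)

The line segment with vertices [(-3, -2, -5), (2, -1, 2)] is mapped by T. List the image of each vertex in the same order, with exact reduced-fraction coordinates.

image vertices: (-7/2, 1, -5/2), (4, 3, 8)

T1 scale by (3/2, 2, 3/2): (-3, -2, -5) → (-9/2, -4, -15/2); (2, -1, 2) → (3, -2, 3)
T2 translate by (1, 5, 5): (-9/2, -4, -15/2) → (-7/2, 1, -5/2); (3, -2, 3) → (4, 3, 8)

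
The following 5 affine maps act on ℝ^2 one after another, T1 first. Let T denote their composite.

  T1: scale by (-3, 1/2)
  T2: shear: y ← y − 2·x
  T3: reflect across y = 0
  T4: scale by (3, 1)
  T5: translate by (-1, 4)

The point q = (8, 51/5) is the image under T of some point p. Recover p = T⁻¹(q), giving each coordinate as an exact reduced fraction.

p = (-1, -2/5)

T1 = [-3 0 0; 0 1/2 0; 0 0 1]
T2·T1 = [-3 0 0; 6 1/2 0; 0 0 1]
T3·…·T1 = [-3 0 0; -6 -1/2 0; 0 0 1]
T4·…·T1 = [-9 0 0; -6 -1/2 0; 0 0 1]
T5·…·T1 = [-9 0 -1; -6 -1/2 4; 0 0 1]
det M = 9/2; M⁻¹ = [-1/9 0 -1/9; 4/3 -2 28/3; 0 0 1]
M⁻¹ · (8, 51/5)ᵀ = (-1, -2/5)ᵀ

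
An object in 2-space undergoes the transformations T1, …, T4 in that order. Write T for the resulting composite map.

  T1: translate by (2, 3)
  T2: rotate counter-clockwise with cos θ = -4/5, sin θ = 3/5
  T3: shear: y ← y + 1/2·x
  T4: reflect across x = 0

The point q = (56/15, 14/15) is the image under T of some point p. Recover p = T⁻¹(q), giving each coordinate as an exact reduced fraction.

p = (8/3, -3)

T1 = [1 0 2; 0 1 3; 0 0 1]
T2·T1 = [-4/5 -3/5 -17/5; 3/5 -4/5 -6/5; 0 0 1]
T3·…·T1 = [-4/5 -3/5 -17/5; 1/5 -11/10 -29/10; 0 0 1]
T4·…·T1 = [4/5 3/5 17/5; 1/5 -11/10 -29/10; 0 0 1]
det M = -1; M⁻¹ = [11/10 3/5 -2; 1/5 -4/5 -3; 0 0 1]
M⁻¹ · (56/15, 14/15)ᵀ = (8/3, -3)ᵀ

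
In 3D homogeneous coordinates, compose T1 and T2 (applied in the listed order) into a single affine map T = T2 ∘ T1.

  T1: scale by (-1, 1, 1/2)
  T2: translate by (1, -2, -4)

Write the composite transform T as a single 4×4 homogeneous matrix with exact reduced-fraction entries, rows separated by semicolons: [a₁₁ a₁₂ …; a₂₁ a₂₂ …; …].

T1 = [-1 0 0 0; 0 1 0 0; 0 0 1/2 0; 0 0 0 1]
T2·T1 = [-1 0 0 1; 0 1 0 -2; 0 0 1/2 -4; 0 0 0 1]

T = [-1 0 0 1; 0 1 0 -2; 0 0 1/2 -4; 0 0 0 1]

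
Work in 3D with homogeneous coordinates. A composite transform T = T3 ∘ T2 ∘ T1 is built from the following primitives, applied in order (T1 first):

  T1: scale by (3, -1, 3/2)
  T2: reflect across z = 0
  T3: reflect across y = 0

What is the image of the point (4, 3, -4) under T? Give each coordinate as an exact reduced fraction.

T1 scale by (3, -1, 3/2): (4, 3, -4) → (12, -3, -6)
T2 reflect across z = 0: (12, -3, -6) → (12, -3, 6)
T3 reflect across y = 0: (12, -3, 6) → (12, 3, 6)

T(p) = (12, 3, 6)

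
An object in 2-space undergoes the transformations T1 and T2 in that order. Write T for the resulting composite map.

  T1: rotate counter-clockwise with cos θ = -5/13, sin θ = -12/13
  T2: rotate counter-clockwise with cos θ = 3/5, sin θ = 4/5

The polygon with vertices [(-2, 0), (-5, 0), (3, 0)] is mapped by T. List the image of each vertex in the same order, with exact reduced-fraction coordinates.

image vertices: (-66/65, 112/65), (-33/13, 56/13), (99/65, -168/65)

T1 rotate counter-clockwise with cos θ = -5/13, sin θ = -12/13: (-2, 0) → (10/13, 24/13); (-5, 0) → (25/13, 60/13); (3, 0) → (-15/13, -36/13)
T2 rotate counter-clockwise with cos θ = 3/5, sin θ = 4/5: (10/13, 24/13) → (-66/65, 112/65); (25/13, 60/13) → (-33/13, 56/13); (-15/13, -36/13) → (99/65, -168/65)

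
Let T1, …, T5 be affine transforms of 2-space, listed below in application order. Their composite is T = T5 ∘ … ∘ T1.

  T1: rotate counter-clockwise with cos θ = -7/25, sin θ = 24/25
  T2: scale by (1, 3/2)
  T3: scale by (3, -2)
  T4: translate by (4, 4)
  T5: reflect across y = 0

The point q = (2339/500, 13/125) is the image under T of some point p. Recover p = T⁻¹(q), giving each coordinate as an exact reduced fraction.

p = (5/4, -3/5)

T1 = [-7/25 -24/25 0; 24/25 -7/25 0; 0 0 1]
T2·T1 = [-7/25 -24/25 0; 36/25 -21/50 0; 0 0 1]
T3·…·T1 = [-21/25 -72/25 0; -72/25 21/25 0; 0 0 1]
T4·…·T1 = [-21/25 -72/25 4; -72/25 21/25 4; 0 0 1]
T5·…·T1 = [-21/25 -72/25 4; 72/25 -21/25 -4; 0 0 1]
det M = 9; M⁻¹ = [-7/75 8/25 124/75; -8/25 -7/75 68/75; 0 0 1]
M⁻¹ · (2339/500, 13/125)ᵀ = (5/4, -3/5)ᵀ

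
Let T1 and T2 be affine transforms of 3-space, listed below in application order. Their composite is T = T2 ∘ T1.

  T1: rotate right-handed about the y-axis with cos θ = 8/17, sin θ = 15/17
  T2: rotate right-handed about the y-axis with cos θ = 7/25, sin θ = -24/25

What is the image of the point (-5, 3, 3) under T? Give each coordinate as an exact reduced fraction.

T1 rotate right-handed about the y-axis with cos θ = 8/17, sin θ = 15/17: (-5, 3, 3) → (5/17, 3, 99/17)
T2 rotate right-handed about the y-axis with cos θ = 7/25, sin θ = -24/25: (5/17, 3, 99/17) → (-2341/425, 3, 813/425)

T(p) = (-2341/425, 3, 813/425)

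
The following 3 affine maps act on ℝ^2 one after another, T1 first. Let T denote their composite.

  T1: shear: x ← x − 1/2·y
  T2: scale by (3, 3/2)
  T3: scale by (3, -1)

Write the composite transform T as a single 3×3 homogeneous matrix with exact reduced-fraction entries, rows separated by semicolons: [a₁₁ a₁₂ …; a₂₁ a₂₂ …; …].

T = [9 -9/2 0; 0 -3/2 0; 0 0 1]

T1 = [1 -1/2 0; 0 1 0; 0 0 1]
T2·T1 = [3 -3/2 0; 0 3/2 0; 0 0 1]
T3·…·T1 = [9 -9/2 0; 0 -3/2 0; 0 0 1]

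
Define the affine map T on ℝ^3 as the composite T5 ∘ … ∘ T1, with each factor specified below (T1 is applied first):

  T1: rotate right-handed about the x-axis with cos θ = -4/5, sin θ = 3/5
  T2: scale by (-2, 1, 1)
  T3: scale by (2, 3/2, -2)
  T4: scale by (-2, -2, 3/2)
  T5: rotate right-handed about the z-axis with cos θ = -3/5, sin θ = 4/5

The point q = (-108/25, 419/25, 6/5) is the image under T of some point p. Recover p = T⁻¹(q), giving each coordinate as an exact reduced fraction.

T1 = [1 0 0 0; 0 -4/5 -3/5 0; 0 3/5 -4/5 0; 0 0 0 1]
T2·T1 = [-2 0 0 0; 0 -4/5 -3/5 0; 0 3/5 -4/5 0; 0 0 0 1]
T3·…·T1 = [-4 0 0 0; 0 -6/5 -9/10 0; 0 -6/5 8/5 0; 0 0 0 1]
T4·…·T1 = [8 0 0 0; 0 12/5 9/5 0; 0 -9/5 12/5 0; 0 0 0 1]
T5·…·T1 = [-24/5 -48/25 -36/25 0; 32/5 -36/25 -27/25 0; 0 -9/5 12/5 0; 0 0 0 1]
det M = 72; M⁻¹ = [-3/40 1/10 0 0; -16/75 -4/25 -1/5 0; -4/25 -3/25 4/15 0; 0 0 0 1]
M⁻¹ · (-108/25, 419/25, 6/5)ᵀ = (2, -2, -1)ᵀ

p = (2, -2, -1)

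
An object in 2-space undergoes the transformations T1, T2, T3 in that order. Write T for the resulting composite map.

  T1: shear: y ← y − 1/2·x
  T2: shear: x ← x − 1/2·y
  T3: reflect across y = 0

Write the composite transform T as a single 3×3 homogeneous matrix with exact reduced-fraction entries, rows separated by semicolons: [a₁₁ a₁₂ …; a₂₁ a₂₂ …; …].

T1 = [1 0 0; -1/2 1 0; 0 0 1]
T2·T1 = [5/4 -1/2 0; -1/2 1 0; 0 0 1]
T3·…·T1 = [5/4 -1/2 0; 1/2 -1 0; 0 0 1]

T = [5/4 -1/2 0; 1/2 -1 0; 0 0 1]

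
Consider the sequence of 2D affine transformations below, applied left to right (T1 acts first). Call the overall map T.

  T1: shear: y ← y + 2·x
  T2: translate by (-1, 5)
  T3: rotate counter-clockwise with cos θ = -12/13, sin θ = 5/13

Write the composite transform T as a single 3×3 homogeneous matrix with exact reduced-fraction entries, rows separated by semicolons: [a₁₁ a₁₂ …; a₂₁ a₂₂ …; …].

T = [-22/13 -5/13 -1; -19/13 -12/13 -5; 0 0 1]

T1 = [1 0 0; 2 1 0; 0 0 1]
T2·T1 = [1 0 -1; 2 1 5; 0 0 1]
T3·…·T1 = [-22/13 -5/13 -1; -19/13 -12/13 -5; 0 0 1]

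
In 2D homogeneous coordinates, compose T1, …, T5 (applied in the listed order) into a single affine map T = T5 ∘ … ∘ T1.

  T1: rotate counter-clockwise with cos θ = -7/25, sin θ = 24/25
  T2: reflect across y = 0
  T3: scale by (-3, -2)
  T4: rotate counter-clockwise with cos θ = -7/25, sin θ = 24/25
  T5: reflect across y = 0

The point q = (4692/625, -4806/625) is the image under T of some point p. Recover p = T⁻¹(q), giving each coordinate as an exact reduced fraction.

p = (-4, 3)

T1 = [-7/25 -24/25 0; 24/25 -7/25 0; 0 0 1]
T2·T1 = [-7/25 -24/25 0; -24/25 7/25 0; 0 0 1]
T3·…·T1 = [21/25 72/25 0; 48/25 -14/25 0; 0 0 1]
T4·…·T1 = [-1299/625 -168/625 0; 168/625 1826/625 0; 0 0 1]
T5·…·T1 = [-1299/625 -168/625 0; -168/625 -1826/625 0; 0 0 1]
det M = 6; M⁻¹ = [-913/1875 28/625 0; 28/625 -433/1250 0; 0 0 1]
M⁻¹ · (4692/625, -4806/625)ᵀ = (-4, 3)ᵀ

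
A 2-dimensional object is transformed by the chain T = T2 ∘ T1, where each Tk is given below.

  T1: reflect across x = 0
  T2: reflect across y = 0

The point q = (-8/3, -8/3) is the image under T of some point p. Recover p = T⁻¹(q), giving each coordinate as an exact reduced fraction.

p = (8/3, 8/3)

T1 = [-1 0 0; 0 1 0; 0 0 1]
T2·T1 = [-1 0 0; 0 -1 0; 0 0 1]
det M = 1; M⁻¹ = [-1 0 0; 0 -1 0; 0 0 1]
M⁻¹ · (-8/3, -8/3)ᵀ = (8/3, 8/3)ᵀ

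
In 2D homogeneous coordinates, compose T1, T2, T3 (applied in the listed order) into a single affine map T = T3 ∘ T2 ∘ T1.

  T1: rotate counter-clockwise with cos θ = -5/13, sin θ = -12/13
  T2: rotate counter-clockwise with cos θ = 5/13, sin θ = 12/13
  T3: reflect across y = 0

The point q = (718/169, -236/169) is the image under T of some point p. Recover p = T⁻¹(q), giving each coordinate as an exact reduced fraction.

T1 = [-5/13 12/13 0; -12/13 -5/13 0; 0 0 1]
T2·T1 = [119/169 120/169 0; -120/169 119/169 0; 0 0 1]
T3·…·T1 = [119/169 120/169 0; 120/169 -119/169 0; 0 0 1]
det M = -1; M⁻¹ = [119/169 120/169 0; 120/169 -119/169 0; 0 0 1]
M⁻¹ · (718/169, -236/169)ᵀ = (2, 4)ᵀ

p = (2, 4)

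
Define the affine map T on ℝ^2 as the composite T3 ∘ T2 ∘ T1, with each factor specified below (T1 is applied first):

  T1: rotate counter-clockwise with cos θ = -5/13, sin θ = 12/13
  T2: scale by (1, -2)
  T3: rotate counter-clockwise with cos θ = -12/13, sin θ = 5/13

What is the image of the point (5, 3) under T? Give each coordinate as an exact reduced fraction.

T1 rotate counter-clockwise with cos θ = -5/13, sin θ = 12/13: (5, 3) → (-61/13, 45/13)
T2 scale by (1, -2): (-61/13, 45/13) → (-61/13, -90/13)
T3 rotate counter-clockwise with cos θ = -12/13, sin θ = 5/13: (-61/13, -90/13) → (1182/169, 775/169)

T(p) = (1182/169, 775/169)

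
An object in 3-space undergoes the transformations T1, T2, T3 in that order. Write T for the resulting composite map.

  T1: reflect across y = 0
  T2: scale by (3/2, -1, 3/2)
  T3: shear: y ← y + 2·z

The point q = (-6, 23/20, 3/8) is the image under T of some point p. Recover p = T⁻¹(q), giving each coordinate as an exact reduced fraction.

p = (-4, 2/5, 1/4)

T1 = [1 0 0 0; 0 -1 0 0; 0 0 1 0; 0 0 0 1]
T2·T1 = [3/2 0 0 0; 0 1 0 0; 0 0 3/2 0; 0 0 0 1]
T3·…·T1 = [3/2 0 0 0; 0 1 3 0; 0 0 3/2 0; 0 0 0 1]
det M = 9/4; M⁻¹ = [2/3 0 0 0; 0 1 -2 0; 0 0 2/3 0; 0 0 0 1]
M⁻¹ · (-6, 23/20, 3/8)ᵀ = (-4, 2/5, 1/4)ᵀ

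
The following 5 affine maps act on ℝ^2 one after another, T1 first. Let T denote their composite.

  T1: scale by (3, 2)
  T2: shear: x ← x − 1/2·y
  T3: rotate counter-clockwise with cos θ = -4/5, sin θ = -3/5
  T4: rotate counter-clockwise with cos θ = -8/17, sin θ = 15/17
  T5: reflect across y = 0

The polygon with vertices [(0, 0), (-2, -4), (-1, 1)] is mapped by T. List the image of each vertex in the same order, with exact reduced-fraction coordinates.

T1 scale by (3, 2): (0, 0) → (0, 0); (-2, -4) → (-6, -8); (-1, 1) → (-3, 2)
T2 shear: x ← x − 1/2·y: (0, 0) → (0, 0); (-6, -8) → (-2, -8); (-3, 2) → (-4, 2)
T3 rotate counter-clockwise with cos θ = -4/5, sin θ = -3/5: (0, 0) → (0, 0); (-2, -8) → (-16/5, 38/5); (-4, 2) → (22/5, 4/5)
T4 rotate counter-clockwise with cos θ = -8/17, sin θ = 15/17: (0, 0) → (0, 0); (-16/5, 38/5) → (-26/5, -32/5); (22/5, 4/5) → (-236/85, 298/85)
T5 reflect across y = 0: (0, 0) → (0, 0); (-26/5, -32/5) → (-26/5, 32/5); (-236/85, 298/85) → (-236/85, -298/85)

image vertices: (0, 0), (-26/5, 32/5), (-236/85, -298/85)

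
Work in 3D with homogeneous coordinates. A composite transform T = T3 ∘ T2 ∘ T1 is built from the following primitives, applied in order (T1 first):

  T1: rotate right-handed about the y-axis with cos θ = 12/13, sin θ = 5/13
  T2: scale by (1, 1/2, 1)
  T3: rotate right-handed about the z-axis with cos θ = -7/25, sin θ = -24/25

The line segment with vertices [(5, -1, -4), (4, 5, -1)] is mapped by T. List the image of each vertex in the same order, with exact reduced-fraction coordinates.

T1 rotate right-handed about the y-axis with cos θ = 12/13, sin θ = 5/13: (5, -1, -4) → (40/13, -1, -73/13); (4, 5, -1) → (43/13, 5, -32/13)
T2 scale by (1, 1/2, 1): (40/13, -1, -73/13) → (40/13, -1/2, -73/13); (43/13, 5, -32/13) → (43/13, 5/2, -32/13)
T3 rotate right-handed about the z-axis with cos θ = -7/25, sin θ = -24/25: (40/13, -1/2, -73/13) → (-436/325, -1829/650, -73/13); (43/13, 5/2, -32/13) → (479/325, -2519/650, -32/13)

image vertices: (-436/325, -1829/650, -73/13), (479/325, -2519/650, -32/13)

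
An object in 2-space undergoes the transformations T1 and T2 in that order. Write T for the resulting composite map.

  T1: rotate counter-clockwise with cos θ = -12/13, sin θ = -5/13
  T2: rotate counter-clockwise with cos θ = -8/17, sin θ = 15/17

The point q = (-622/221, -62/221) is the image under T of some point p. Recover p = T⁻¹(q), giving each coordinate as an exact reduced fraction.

p = (-2, -2)

T1 = [-12/13 5/13 0; -5/13 -12/13 0; 0 0 1]
T2·T1 = [171/221 140/221 0; -140/221 171/221 0; 0 0 1]
det M = 1; M⁻¹ = [171/221 -140/221 0; 140/221 171/221 0; 0 0 1]
M⁻¹ · (-622/221, -62/221)ᵀ = (-2, -2)ᵀ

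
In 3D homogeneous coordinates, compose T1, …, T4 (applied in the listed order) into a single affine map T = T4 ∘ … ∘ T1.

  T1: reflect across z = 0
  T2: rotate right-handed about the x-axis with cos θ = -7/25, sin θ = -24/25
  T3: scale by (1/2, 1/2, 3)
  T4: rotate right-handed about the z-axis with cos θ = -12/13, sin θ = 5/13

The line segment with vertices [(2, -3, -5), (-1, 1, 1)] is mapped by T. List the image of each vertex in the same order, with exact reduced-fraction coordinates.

T1 reflect across z = 0: (2, -3, -5) → (2, -3, 5); (-1, 1, 1) → (-1, 1, -1)
T2 rotate right-handed about the x-axis with cos θ = -7/25, sin θ = -24/25: (2, -3, 5) → (2, 141/25, 37/25); (-1, 1, -1) → (-1, -31/25, -17/25)
T3 scale by (1/2, 1/2, 3): (2, 141/25, 37/25) → (1, 141/50, 111/25); (-1, -31/25, -17/25) → (-1/2, -31/50, -51/25)
T4 rotate right-handed about the z-axis with cos θ = -12/13, sin θ = 5/13: (1, 141/50, 111/25) → (-261/130, -721/325, 111/25); (-1/2, -31/50, -51/25) → (7/10, 19/50, -51/25)

image vertices: (-261/130, -721/325, 111/25), (7/10, 19/50, -51/25)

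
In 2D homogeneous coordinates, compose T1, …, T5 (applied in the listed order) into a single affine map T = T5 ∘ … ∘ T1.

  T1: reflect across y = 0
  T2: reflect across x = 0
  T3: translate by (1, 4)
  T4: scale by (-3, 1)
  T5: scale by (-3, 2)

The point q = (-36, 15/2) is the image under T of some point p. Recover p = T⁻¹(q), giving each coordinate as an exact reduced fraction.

T1 = [1 0 0; 0 -1 0; 0 0 1]
T2·T1 = [-1 0 0; 0 -1 0; 0 0 1]
T3·…·T1 = [-1 0 1; 0 -1 4; 0 0 1]
T4·…·T1 = [3 0 -3; 0 -1 4; 0 0 1]
T5·…·T1 = [-9 0 9; 0 -2 8; 0 0 1]
det M = 18; M⁻¹ = [-1/9 0 1; 0 -1/2 4; 0 0 1]
M⁻¹ · (-36, 15/2)ᵀ = (5, 1/4)ᵀ

p = (5, 1/4)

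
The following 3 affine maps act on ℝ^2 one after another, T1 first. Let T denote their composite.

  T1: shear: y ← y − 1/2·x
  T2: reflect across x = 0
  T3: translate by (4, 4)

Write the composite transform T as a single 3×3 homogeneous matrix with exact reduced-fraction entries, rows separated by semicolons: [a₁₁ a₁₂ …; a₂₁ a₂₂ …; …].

T = [-1 0 4; -1/2 1 4; 0 0 1]

T1 = [1 0 0; -1/2 1 0; 0 0 1]
T2·T1 = [-1 0 0; -1/2 1 0; 0 0 1]
T3·…·T1 = [-1 0 4; -1/2 1 4; 0 0 1]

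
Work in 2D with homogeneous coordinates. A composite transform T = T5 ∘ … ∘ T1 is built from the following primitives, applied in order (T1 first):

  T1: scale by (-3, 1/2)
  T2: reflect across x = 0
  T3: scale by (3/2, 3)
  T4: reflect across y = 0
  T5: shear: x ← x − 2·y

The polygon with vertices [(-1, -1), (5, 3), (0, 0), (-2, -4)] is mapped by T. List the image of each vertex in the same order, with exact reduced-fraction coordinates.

T1 scale by (-3, 1/2): (-1, -1) → (3, -1/2); (5, 3) → (-15, 3/2); (0, 0) → (0, 0); (-2, -4) → (6, -2)
T2 reflect across x = 0: (3, -1/2) → (-3, -1/2); (-15, 3/2) → (15, 3/2); (0, 0) → (0, 0); (6, -2) → (-6, -2)
T3 scale by (3/2, 3): (-3, -1/2) → (-9/2, -3/2); (15, 3/2) → (45/2, 9/2); (0, 0) → (0, 0); (-6, -2) → (-9, -6)
T4 reflect across y = 0: (-9/2, -3/2) → (-9/2, 3/2); (45/2, 9/2) → (45/2, -9/2); (0, 0) → (0, 0); (-9, -6) → (-9, 6)
T5 shear: x ← x − 2·y: (-9/2, 3/2) → (-15/2, 3/2); (45/2, -9/2) → (63/2, -9/2); (0, 0) → (0, 0); (-9, 6) → (-21, 6)

image vertices: (-15/2, 3/2), (63/2, -9/2), (0, 0), (-21, 6)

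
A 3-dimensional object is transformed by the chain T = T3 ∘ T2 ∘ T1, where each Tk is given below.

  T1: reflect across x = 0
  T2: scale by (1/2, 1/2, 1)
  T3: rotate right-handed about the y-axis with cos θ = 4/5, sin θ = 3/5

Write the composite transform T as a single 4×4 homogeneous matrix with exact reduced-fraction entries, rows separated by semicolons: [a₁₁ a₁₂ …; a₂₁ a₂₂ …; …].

T = [-2/5 0 3/5 0; 0 1/2 0 0; 3/10 0 4/5 0; 0 0 0 1]

T1 = [-1 0 0 0; 0 1 0 0; 0 0 1 0; 0 0 0 1]
T2·T1 = [-1/2 0 0 0; 0 1/2 0 0; 0 0 1 0; 0 0 0 1]
T3·…·T1 = [-2/5 0 3/5 0; 0 1/2 0 0; 3/10 0 4/5 0; 0 0 0 1]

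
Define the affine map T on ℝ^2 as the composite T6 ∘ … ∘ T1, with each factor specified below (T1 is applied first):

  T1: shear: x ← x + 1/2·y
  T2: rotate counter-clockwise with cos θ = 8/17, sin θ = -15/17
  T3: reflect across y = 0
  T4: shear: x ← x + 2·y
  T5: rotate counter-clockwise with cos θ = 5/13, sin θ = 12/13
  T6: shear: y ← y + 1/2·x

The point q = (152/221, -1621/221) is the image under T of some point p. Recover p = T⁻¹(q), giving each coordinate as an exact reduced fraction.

T1 = [1 1/2 0; 0 1 0; 0 0 1]
T2·T1 = [8/17 19/17 0; -15/17 1/34 0; 0 0 1]
T3·…·T1 = [8/17 19/17 0; 15/17 -1/34 0; 0 0 1]
T4·…·T1 = [38/17 18/17 0; 15/17 -1/34 0; 0 0 1]
T5·…·T1 = [10/221 96/221 0; 531/221 427/442 0; 0 0 1]
T6·…·T1 = [10/221 96/221 0; 536/221 523/442 0; 0 0 1]
det M = -1; M⁻¹ = [-523/442 96/221 0; 536/221 -10/221 0; 0 0 1]
M⁻¹ · (152/221, -1621/221)ᵀ = (-4, 2)ᵀ

p = (-4, 2)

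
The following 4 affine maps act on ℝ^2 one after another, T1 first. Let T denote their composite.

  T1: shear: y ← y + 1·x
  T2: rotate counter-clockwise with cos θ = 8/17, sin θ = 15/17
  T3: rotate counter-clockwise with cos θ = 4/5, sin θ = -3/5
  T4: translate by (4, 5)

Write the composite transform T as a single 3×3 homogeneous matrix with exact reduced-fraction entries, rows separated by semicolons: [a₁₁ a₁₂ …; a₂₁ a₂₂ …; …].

T = [41/85 -36/85 4; 113/85 77/85 5; 0 0 1]

T1 = [1 0 0; 1 1 0; 0 0 1]
T2·T1 = [-7/17 -15/17 0; 23/17 8/17 0; 0 0 1]
T3·…·T1 = [41/85 -36/85 0; 113/85 77/85 0; 0 0 1]
T4·…·T1 = [41/85 -36/85 4; 113/85 77/85 5; 0 0 1]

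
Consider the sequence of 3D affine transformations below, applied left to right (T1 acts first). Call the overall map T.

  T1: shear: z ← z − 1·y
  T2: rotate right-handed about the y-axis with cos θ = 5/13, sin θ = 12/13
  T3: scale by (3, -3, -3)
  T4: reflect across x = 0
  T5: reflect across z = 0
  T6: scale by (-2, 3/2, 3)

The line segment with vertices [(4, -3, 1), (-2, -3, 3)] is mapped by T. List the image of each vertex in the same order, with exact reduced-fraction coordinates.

T1 shear: z ← z − 1·y: (4, -3, 1) → (4, -3, 4); (-2, -3, 3) → (-2, -3, 6)
T2 rotate right-handed about the y-axis with cos θ = 5/13, sin θ = 12/13: (4, -3, 4) → (68/13, -3, -28/13); (-2, -3, 6) → (62/13, -3, 54/13)
T3 scale by (3, -3, -3): (68/13, -3, -28/13) → (204/13, 9, 84/13); (62/13, -3, 54/13) → (186/13, 9, -162/13)
T4 reflect across x = 0: (204/13, 9, 84/13) → (-204/13, 9, 84/13); (186/13, 9, -162/13) → (-186/13, 9, -162/13)
T5 reflect across z = 0: (-204/13, 9, 84/13) → (-204/13, 9, -84/13); (-186/13, 9, -162/13) → (-186/13, 9, 162/13)
T6 scale by (-2, 3/2, 3): (-204/13, 9, -84/13) → (408/13, 27/2, -252/13); (-186/13, 9, 162/13) → (372/13, 27/2, 486/13)

image vertices: (408/13, 27/2, -252/13), (372/13, 27/2, 486/13)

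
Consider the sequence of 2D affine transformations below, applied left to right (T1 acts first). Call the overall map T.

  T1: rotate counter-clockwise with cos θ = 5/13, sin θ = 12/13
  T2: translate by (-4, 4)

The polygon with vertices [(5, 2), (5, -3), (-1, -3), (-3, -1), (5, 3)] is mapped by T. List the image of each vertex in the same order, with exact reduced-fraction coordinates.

T1 rotate counter-clockwise with cos θ = 5/13, sin θ = 12/13: (5, 2) → (1/13, 70/13); (5, -3) → (61/13, 45/13); (-1, -3) → (31/13, -27/13); (-3, -1) → (-3/13, -41/13); (5, 3) → (-11/13, 75/13)
T2 translate by (-4, 4): (1/13, 70/13) → (-51/13, 122/13); (61/13, 45/13) → (9/13, 97/13); (31/13, -27/13) → (-21/13, 25/13); (-3/13, -41/13) → (-55/13, 11/13); (-11/13, 75/13) → (-63/13, 127/13)

image vertices: (-51/13, 122/13), (9/13, 97/13), (-21/13, 25/13), (-55/13, 11/13), (-63/13, 127/13)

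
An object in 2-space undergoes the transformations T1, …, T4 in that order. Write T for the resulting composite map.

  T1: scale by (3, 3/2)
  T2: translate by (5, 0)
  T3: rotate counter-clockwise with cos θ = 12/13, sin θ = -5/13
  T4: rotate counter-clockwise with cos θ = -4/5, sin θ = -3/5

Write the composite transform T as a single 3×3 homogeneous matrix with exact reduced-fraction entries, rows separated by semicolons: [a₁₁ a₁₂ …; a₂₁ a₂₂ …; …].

T1 = [3 0 0; 0 3/2 0; 0 0 1]
T2·T1 = [3 0 5; 0 3/2 0; 0 0 1]
T3·…·T1 = [36/13 15/26 60/13; -15/13 18/13 -25/13; 0 0 1]
T4·…·T1 = [-189/65 24/65 -63/13; -48/65 -189/130 -16/13; 0 0 1]

T = [-189/65 24/65 -63/13; -48/65 -189/130 -16/13; 0 0 1]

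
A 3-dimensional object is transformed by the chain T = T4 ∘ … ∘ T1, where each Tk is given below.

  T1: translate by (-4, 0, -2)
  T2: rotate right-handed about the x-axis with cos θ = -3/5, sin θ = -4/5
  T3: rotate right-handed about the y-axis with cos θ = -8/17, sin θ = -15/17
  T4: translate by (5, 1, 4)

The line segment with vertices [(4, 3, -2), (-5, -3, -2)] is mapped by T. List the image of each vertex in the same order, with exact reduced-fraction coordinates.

image vertices: (5, -4, 4), (5, -2/5, -31/5)

T1 translate by (-4, 0, -2): (4, 3, -2) → (0, 3, -4); (-5, -3, -2) → (-9, -3, -4)
T2 rotate right-handed about the x-axis with cos θ = -3/5, sin θ = -4/5: (0, 3, -4) → (0, -5, 0); (-9, -3, -4) → (-9, -7/5, 24/5)
T3 rotate right-handed about the y-axis with cos θ = -8/17, sin θ = -15/17: (0, -5, 0) → (0, -5, 0); (-9, -7/5, 24/5) → (0, -7/5, -51/5)
T4 translate by (5, 1, 4): (0, -5, 0) → (5, -4, 4); (0, -7/5, -51/5) → (5, -2/5, -31/5)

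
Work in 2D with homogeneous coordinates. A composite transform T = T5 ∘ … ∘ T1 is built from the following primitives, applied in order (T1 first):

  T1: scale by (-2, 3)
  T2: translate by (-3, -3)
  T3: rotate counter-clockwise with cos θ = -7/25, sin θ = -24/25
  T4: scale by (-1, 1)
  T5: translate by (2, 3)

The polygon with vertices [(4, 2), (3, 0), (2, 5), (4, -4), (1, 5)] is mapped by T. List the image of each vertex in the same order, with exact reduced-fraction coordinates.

image vertices: (-99/25, 318/25), (59/25, 312/25), (-287/25, 159/25), (333/25, 444/25), (-273/25, 111/25)

T1 scale by (-2, 3): (4, 2) → (-8, 6); (3, 0) → (-6, 0); (2, 5) → (-4, 15); (4, -4) → (-8, -12); (1, 5) → (-2, 15)
T2 translate by (-3, -3): (-8, 6) → (-11, 3); (-6, 0) → (-9, -3); (-4, 15) → (-7, 12); (-8, -12) → (-11, -15); (-2, 15) → (-5, 12)
T3 rotate counter-clockwise with cos θ = -7/25, sin θ = -24/25: (-11, 3) → (149/25, 243/25); (-9, -3) → (-9/25, 237/25); (-7, 12) → (337/25, 84/25); (-11, -15) → (-283/25, 369/25); (-5, 12) → (323/25, 36/25)
T4 scale by (-1, 1): (149/25, 243/25) → (-149/25, 243/25); (-9/25, 237/25) → (9/25, 237/25); (337/25, 84/25) → (-337/25, 84/25); (-283/25, 369/25) → (283/25, 369/25); (323/25, 36/25) → (-323/25, 36/25)
T5 translate by (2, 3): (-149/25, 243/25) → (-99/25, 318/25); (9/25, 237/25) → (59/25, 312/25); (-337/25, 84/25) → (-287/25, 159/25); (283/25, 369/25) → (333/25, 444/25); (-323/25, 36/25) → (-273/25, 111/25)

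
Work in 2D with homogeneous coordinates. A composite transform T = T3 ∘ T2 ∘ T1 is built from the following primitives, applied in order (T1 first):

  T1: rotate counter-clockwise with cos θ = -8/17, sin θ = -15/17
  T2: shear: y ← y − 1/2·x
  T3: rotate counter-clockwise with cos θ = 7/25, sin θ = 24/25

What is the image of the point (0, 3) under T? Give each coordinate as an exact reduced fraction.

T(p) = (1431/425, 1509/850)

T1 rotate counter-clockwise with cos θ = -8/17, sin θ = -15/17: (0, 3) → (45/17, -24/17)
T2 shear: y ← y − 1/2·x: (45/17, -24/17) → (45/17, -93/34)
T3 rotate counter-clockwise with cos θ = 7/25, sin θ = 24/25: (45/17, -93/34) → (1431/425, 1509/850)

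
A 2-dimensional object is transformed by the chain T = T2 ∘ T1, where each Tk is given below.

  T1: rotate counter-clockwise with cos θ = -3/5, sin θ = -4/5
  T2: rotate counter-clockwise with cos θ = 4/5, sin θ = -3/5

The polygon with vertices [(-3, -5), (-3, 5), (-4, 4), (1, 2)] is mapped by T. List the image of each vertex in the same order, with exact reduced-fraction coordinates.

T1 rotate counter-clockwise with cos θ = -3/5, sin θ = -4/5: (-3, -5) → (-11/5, 27/5); (-3, 5) → (29/5, -3/5); (-4, 4) → (28/5, 4/5); (1, 2) → (1, -2)
T2 rotate counter-clockwise with cos θ = 4/5, sin θ = -3/5: (-11/5, 27/5) → (37/25, 141/25); (29/5, -3/5) → (107/25, -99/25); (28/5, 4/5) → (124/25, -68/25); (1, -2) → (-2/5, -11/5)

image vertices: (37/25, 141/25), (107/25, -99/25), (124/25, -68/25), (-2/5, -11/5)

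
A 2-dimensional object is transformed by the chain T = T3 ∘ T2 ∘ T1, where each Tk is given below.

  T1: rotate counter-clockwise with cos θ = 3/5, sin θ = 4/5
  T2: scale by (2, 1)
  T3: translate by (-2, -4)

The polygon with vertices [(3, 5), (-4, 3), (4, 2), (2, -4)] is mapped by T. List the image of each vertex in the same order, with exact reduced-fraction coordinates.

image vertices: (-32/5, 7/5), (-58/5, -27/5), (-2/5, 2/5), (34/5, -24/5)

T1 rotate counter-clockwise with cos θ = 3/5, sin θ = 4/5: (3, 5) → (-11/5, 27/5); (-4, 3) → (-24/5, -7/5); (4, 2) → (4/5, 22/5); (2, -4) → (22/5, -4/5)
T2 scale by (2, 1): (-11/5, 27/5) → (-22/5, 27/5); (-24/5, -7/5) → (-48/5, -7/5); (4/5, 22/5) → (8/5, 22/5); (22/5, -4/5) → (44/5, -4/5)
T3 translate by (-2, -4): (-22/5, 27/5) → (-32/5, 7/5); (-48/5, -7/5) → (-58/5, -27/5); (8/5, 22/5) → (-2/5, 2/5); (44/5, -4/5) → (34/5, -24/5)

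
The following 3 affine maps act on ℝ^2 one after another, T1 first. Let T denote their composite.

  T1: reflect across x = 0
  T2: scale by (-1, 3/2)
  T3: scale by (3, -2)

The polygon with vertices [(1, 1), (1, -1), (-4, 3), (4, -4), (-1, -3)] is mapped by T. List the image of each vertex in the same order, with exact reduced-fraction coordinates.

image vertices: (3, -3), (3, 3), (-12, -9), (12, 12), (-3, 9)

T1 reflect across x = 0: (1, 1) → (-1, 1); (1, -1) → (-1, -1); (-4, 3) → (4, 3); (4, -4) → (-4, -4); (-1, -3) → (1, -3)
T2 scale by (-1, 3/2): (-1, 1) → (1, 3/2); (-1, -1) → (1, -3/2); (4, 3) → (-4, 9/2); (-4, -4) → (4, -6); (1, -3) → (-1, -9/2)
T3 scale by (3, -2): (1, 3/2) → (3, -3); (1, -3/2) → (3, 3); (-4, 9/2) → (-12, -9); (4, -6) → (12, 12); (-1, -9/2) → (-3, 9)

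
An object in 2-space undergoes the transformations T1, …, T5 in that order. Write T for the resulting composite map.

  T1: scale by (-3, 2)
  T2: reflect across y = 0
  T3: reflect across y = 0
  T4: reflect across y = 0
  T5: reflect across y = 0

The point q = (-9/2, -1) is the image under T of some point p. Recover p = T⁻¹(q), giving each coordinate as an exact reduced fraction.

T1 = [-3 0 0; 0 2 0; 0 0 1]
T2·T1 = [-3 0 0; 0 -2 0; 0 0 1]
T3·…·T1 = [-3 0 0; 0 2 0; 0 0 1]
T4·…·T1 = [-3 0 0; 0 -2 0; 0 0 1]
T5·…·T1 = [-3 0 0; 0 2 0; 0 0 1]
det M = -6; M⁻¹ = [-1/3 0 0; 0 1/2 0; 0 0 1]
M⁻¹ · (-9/2, -1)ᵀ = (3/2, -1/2)ᵀ

p = (3/2, -1/2)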